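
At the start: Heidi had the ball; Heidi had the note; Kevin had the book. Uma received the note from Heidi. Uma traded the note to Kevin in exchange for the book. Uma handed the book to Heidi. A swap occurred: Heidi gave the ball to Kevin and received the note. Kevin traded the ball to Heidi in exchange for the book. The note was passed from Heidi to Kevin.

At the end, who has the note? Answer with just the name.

Answer: Kevin

Derivation:
Tracking all object holders:
Start: ball:Heidi, note:Heidi, book:Kevin
Event 1 (give note: Heidi -> Uma). State: ball:Heidi, note:Uma, book:Kevin
Event 2 (swap note<->book: now note:Kevin, book:Uma). State: ball:Heidi, note:Kevin, book:Uma
Event 3 (give book: Uma -> Heidi). State: ball:Heidi, note:Kevin, book:Heidi
Event 4 (swap ball<->note: now ball:Kevin, note:Heidi). State: ball:Kevin, note:Heidi, book:Heidi
Event 5 (swap ball<->book: now ball:Heidi, book:Kevin). State: ball:Heidi, note:Heidi, book:Kevin
Event 6 (give note: Heidi -> Kevin). State: ball:Heidi, note:Kevin, book:Kevin

Final state: ball:Heidi, note:Kevin, book:Kevin
The note is held by Kevin.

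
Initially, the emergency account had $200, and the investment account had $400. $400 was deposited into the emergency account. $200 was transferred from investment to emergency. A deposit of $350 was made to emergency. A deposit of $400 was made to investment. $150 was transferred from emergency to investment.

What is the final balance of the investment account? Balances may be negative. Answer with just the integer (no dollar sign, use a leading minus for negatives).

Answer: 750

Derivation:
Tracking account balances step by step:
Start: emergency=200, investment=400
Event 1 (deposit 400 to emergency): emergency: 200 + 400 = 600. Balances: emergency=600, investment=400
Event 2 (transfer 200 investment -> emergency): investment: 400 - 200 = 200, emergency: 600 + 200 = 800. Balances: emergency=800, investment=200
Event 3 (deposit 350 to emergency): emergency: 800 + 350 = 1150. Balances: emergency=1150, investment=200
Event 4 (deposit 400 to investment): investment: 200 + 400 = 600. Balances: emergency=1150, investment=600
Event 5 (transfer 150 emergency -> investment): emergency: 1150 - 150 = 1000, investment: 600 + 150 = 750. Balances: emergency=1000, investment=750

Final balance of investment: 750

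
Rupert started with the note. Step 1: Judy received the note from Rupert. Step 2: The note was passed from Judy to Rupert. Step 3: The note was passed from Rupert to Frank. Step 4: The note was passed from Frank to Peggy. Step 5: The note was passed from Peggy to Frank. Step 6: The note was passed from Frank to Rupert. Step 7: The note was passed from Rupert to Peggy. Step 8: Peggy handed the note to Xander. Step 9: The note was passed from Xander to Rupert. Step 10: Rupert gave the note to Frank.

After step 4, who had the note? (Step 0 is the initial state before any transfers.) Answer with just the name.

Tracking the note holder through step 4:
After step 0 (start): Rupert
After step 1: Judy
After step 2: Rupert
After step 3: Frank
After step 4: Peggy

At step 4, the holder is Peggy.

Answer: Peggy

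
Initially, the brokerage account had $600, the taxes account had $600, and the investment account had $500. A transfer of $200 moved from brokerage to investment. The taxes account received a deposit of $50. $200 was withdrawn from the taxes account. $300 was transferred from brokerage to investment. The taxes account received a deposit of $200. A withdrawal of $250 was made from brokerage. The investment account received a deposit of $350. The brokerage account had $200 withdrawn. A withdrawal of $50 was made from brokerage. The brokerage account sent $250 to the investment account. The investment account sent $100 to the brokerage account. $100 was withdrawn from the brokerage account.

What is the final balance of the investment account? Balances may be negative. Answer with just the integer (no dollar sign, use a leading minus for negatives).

Answer: 1500

Derivation:
Tracking account balances step by step:
Start: brokerage=600, taxes=600, investment=500
Event 1 (transfer 200 brokerage -> investment): brokerage: 600 - 200 = 400, investment: 500 + 200 = 700. Balances: brokerage=400, taxes=600, investment=700
Event 2 (deposit 50 to taxes): taxes: 600 + 50 = 650. Balances: brokerage=400, taxes=650, investment=700
Event 3 (withdraw 200 from taxes): taxes: 650 - 200 = 450. Balances: brokerage=400, taxes=450, investment=700
Event 4 (transfer 300 brokerage -> investment): brokerage: 400 - 300 = 100, investment: 700 + 300 = 1000. Balances: brokerage=100, taxes=450, investment=1000
Event 5 (deposit 200 to taxes): taxes: 450 + 200 = 650. Balances: brokerage=100, taxes=650, investment=1000
Event 6 (withdraw 250 from brokerage): brokerage: 100 - 250 = -150. Balances: brokerage=-150, taxes=650, investment=1000
Event 7 (deposit 350 to investment): investment: 1000 + 350 = 1350. Balances: brokerage=-150, taxes=650, investment=1350
Event 8 (withdraw 200 from brokerage): brokerage: -150 - 200 = -350. Balances: brokerage=-350, taxes=650, investment=1350
Event 9 (withdraw 50 from brokerage): brokerage: -350 - 50 = -400. Balances: brokerage=-400, taxes=650, investment=1350
Event 10 (transfer 250 brokerage -> investment): brokerage: -400 - 250 = -650, investment: 1350 + 250 = 1600. Balances: brokerage=-650, taxes=650, investment=1600
Event 11 (transfer 100 investment -> brokerage): investment: 1600 - 100 = 1500, brokerage: -650 + 100 = -550. Balances: brokerage=-550, taxes=650, investment=1500
Event 12 (withdraw 100 from brokerage): brokerage: -550 - 100 = -650. Balances: brokerage=-650, taxes=650, investment=1500

Final balance of investment: 1500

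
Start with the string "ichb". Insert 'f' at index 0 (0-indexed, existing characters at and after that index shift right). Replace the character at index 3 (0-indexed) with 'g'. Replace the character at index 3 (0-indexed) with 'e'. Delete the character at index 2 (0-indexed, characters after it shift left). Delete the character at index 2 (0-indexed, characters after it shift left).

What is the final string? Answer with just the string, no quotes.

Answer: fib

Derivation:
Applying each edit step by step:
Start: "ichb"
Op 1 (insert 'f' at idx 0): "ichb" -> "fichb"
Op 2 (replace idx 3: 'h' -> 'g'): "fichb" -> "ficgb"
Op 3 (replace idx 3: 'g' -> 'e'): "ficgb" -> "ficeb"
Op 4 (delete idx 2 = 'c'): "ficeb" -> "fieb"
Op 5 (delete idx 2 = 'e'): "fieb" -> "fib"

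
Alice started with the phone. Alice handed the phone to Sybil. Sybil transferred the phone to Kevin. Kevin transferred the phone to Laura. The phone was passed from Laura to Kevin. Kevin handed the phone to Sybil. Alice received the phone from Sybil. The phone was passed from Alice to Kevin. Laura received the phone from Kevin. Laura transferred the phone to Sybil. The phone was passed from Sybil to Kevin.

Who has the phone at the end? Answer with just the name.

Answer: Kevin

Derivation:
Tracking the phone through each event:
Start: Alice has the phone.
After event 1: Sybil has the phone.
After event 2: Kevin has the phone.
After event 3: Laura has the phone.
After event 4: Kevin has the phone.
After event 5: Sybil has the phone.
After event 6: Alice has the phone.
After event 7: Kevin has the phone.
After event 8: Laura has the phone.
After event 9: Sybil has the phone.
After event 10: Kevin has the phone.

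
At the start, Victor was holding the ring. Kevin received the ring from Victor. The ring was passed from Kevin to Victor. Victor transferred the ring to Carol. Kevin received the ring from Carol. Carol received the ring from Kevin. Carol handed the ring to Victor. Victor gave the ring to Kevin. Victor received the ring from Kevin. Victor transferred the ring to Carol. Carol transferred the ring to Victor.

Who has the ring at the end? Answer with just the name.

Tracking the ring through each event:
Start: Victor has the ring.
After event 1: Kevin has the ring.
After event 2: Victor has the ring.
After event 3: Carol has the ring.
After event 4: Kevin has the ring.
After event 5: Carol has the ring.
After event 6: Victor has the ring.
After event 7: Kevin has the ring.
After event 8: Victor has the ring.
After event 9: Carol has the ring.
After event 10: Victor has the ring.

Answer: Victor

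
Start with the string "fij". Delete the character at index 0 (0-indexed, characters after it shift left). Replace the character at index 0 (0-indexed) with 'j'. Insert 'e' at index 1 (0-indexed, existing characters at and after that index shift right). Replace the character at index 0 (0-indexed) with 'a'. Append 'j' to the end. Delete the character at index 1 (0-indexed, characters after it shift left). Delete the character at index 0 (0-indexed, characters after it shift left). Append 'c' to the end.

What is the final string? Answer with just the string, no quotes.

Applying each edit step by step:
Start: "fij"
Op 1 (delete idx 0 = 'f'): "fij" -> "ij"
Op 2 (replace idx 0: 'i' -> 'j'): "ij" -> "jj"
Op 3 (insert 'e' at idx 1): "jj" -> "jej"
Op 4 (replace idx 0: 'j' -> 'a'): "jej" -> "aej"
Op 5 (append 'j'): "aej" -> "aejj"
Op 6 (delete idx 1 = 'e'): "aejj" -> "ajj"
Op 7 (delete idx 0 = 'a'): "ajj" -> "jj"
Op 8 (append 'c'): "jj" -> "jjc"

Answer: jjc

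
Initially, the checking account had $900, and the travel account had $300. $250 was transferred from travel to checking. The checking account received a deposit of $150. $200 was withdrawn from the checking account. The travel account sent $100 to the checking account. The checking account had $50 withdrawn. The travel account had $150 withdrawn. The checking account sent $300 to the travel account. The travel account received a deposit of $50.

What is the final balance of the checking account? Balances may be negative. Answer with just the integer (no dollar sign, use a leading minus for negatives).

Tracking account balances step by step:
Start: checking=900, travel=300
Event 1 (transfer 250 travel -> checking): travel: 300 - 250 = 50, checking: 900 + 250 = 1150. Balances: checking=1150, travel=50
Event 2 (deposit 150 to checking): checking: 1150 + 150 = 1300. Balances: checking=1300, travel=50
Event 3 (withdraw 200 from checking): checking: 1300 - 200 = 1100. Balances: checking=1100, travel=50
Event 4 (transfer 100 travel -> checking): travel: 50 - 100 = -50, checking: 1100 + 100 = 1200. Balances: checking=1200, travel=-50
Event 5 (withdraw 50 from checking): checking: 1200 - 50 = 1150. Balances: checking=1150, travel=-50
Event 6 (withdraw 150 from travel): travel: -50 - 150 = -200. Balances: checking=1150, travel=-200
Event 7 (transfer 300 checking -> travel): checking: 1150 - 300 = 850, travel: -200 + 300 = 100. Balances: checking=850, travel=100
Event 8 (deposit 50 to travel): travel: 100 + 50 = 150. Balances: checking=850, travel=150

Final balance of checking: 850

Answer: 850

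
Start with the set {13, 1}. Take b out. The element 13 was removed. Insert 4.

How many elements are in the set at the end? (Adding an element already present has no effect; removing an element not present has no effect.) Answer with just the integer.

Answer: 2

Derivation:
Tracking the set through each operation:
Start: {1, 13}
Event 1 (remove b): not present, no change. Set: {1, 13}
Event 2 (remove 13): removed. Set: {1}
Event 3 (add 4): added. Set: {1, 4}

Final set: {1, 4} (size 2)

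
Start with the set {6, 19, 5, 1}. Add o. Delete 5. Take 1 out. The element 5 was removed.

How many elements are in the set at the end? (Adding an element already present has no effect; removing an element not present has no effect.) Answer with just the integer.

Answer: 3

Derivation:
Tracking the set through each operation:
Start: {1, 19, 5, 6}
Event 1 (add o): added. Set: {1, 19, 5, 6, o}
Event 2 (remove 5): removed. Set: {1, 19, 6, o}
Event 3 (remove 1): removed. Set: {19, 6, o}
Event 4 (remove 5): not present, no change. Set: {19, 6, o}

Final set: {19, 6, o} (size 3)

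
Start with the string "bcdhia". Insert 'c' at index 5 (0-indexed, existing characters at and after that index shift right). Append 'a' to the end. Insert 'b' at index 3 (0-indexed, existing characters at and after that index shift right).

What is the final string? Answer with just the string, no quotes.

Applying each edit step by step:
Start: "bcdhia"
Op 1 (insert 'c' at idx 5): "bcdhia" -> "bcdhica"
Op 2 (append 'a'): "bcdhica" -> "bcdhicaa"
Op 3 (insert 'b' at idx 3): "bcdhicaa" -> "bcdbhicaa"

Answer: bcdbhicaa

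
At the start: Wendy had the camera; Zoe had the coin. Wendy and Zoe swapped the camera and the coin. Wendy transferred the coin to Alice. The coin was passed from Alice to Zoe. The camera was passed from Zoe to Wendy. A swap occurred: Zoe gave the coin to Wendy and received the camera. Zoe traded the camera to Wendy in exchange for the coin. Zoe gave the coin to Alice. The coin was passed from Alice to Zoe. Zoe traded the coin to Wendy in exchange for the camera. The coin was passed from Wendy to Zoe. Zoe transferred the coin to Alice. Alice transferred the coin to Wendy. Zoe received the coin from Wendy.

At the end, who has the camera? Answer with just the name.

Answer: Zoe

Derivation:
Tracking all object holders:
Start: camera:Wendy, coin:Zoe
Event 1 (swap camera<->coin: now camera:Zoe, coin:Wendy). State: camera:Zoe, coin:Wendy
Event 2 (give coin: Wendy -> Alice). State: camera:Zoe, coin:Alice
Event 3 (give coin: Alice -> Zoe). State: camera:Zoe, coin:Zoe
Event 4 (give camera: Zoe -> Wendy). State: camera:Wendy, coin:Zoe
Event 5 (swap coin<->camera: now coin:Wendy, camera:Zoe). State: camera:Zoe, coin:Wendy
Event 6 (swap camera<->coin: now camera:Wendy, coin:Zoe). State: camera:Wendy, coin:Zoe
Event 7 (give coin: Zoe -> Alice). State: camera:Wendy, coin:Alice
Event 8 (give coin: Alice -> Zoe). State: camera:Wendy, coin:Zoe
Event 9 (swap coin<->camera: now coin:Wendy, camera:Zoe). State: camera:Zoe, coin:Wendy
Event 10 (give coin: Wendy -> Zoe). State: camera:Zoe, coin:Zoe
Event 11 (give coin: Zoe -> Alice). State: camera:Zoe, coin:Alice
Event 12 (give coin: Alice -> Wendy). State: camera:Zoe, coin:Wendy
Event 13 (give coin: Wendy -> Zoe). State: camera:Zoe, coin:Zoe

Final state: camera:Zoe, coin:Zoe
The camera is held by Zoe.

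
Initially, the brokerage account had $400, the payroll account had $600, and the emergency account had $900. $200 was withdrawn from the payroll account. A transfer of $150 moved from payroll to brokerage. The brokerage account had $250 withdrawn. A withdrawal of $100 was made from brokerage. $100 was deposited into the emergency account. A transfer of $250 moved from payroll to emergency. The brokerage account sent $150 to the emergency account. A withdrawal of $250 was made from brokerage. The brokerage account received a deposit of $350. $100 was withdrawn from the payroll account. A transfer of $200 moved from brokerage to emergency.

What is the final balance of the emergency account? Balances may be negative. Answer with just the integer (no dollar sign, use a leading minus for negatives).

Tracking account balances step by step:
Start: brokerage=400, payroll=600, emergency=900
Event 1 (withdraw 200 from payroll): payroll: 600 - 200 = 400. Balances: brokerage=400, payroll=400, emergency=900
Event 2 (transfer 150 payroll -> brokerage): payroll: 400 - 150 = 250, brokerage: 400 + 150 = 550. Balances: brokerage=550, payroll=250, emergency=900
Event 3 (withdraw 250 from brokerage): brokerage: 550 - 250 = 300. Balances: brokerage=300, payroll=250, emergency=900
Event 4 (withdraw 100 from brokerage): brokerage: 300 - 100 = 200. Balances: brokerage=200, payroll=250, emergency=900
Event 5 (deposit 100 to emergency): emergency: 900 + 100 = 1000. Balances: brokerage=200, payroll=250, emergency=1000
Event 6 (transfer 250 payroll -> emergency): payroll: 250 - 250 = 0, emergency: 1000 + 250 = 1250. Balances: brokerage=200, payroll=0, emergency=1250
Event 7 (transfer 150 brokerage -> emergency): brokerage: 200 - 150 = 50, emergency: 1250 + 150 = 1400. Balances: brokerage=50, payroll=0, emergency=1400
Event 8 (withdraw 250 from brokerage): brokerage: 50 - 250 = -200. Balances: brokerage=-200, payroll=0, emergency=1400
Event 9 (deposit 350 to brokerage): brokerage: -200 + 350 = 150. Balances: brokerage=150, payroll=0, emergency=1400
Event 10 (withdraw 100 from payroll): payroll: 0 - 100 = -100. Balances: brokerage=150, payroll=-100, emergency=1400
Event 11 (transfer 200 brokerage -> emergency): brokerage: 150 - 200 = -50, emergency: 1400 + 200 = 1600. Balances: brokerage=-50, payroll=-100, emergency=1600

Final balance of emergency: 1600

Answer: 1600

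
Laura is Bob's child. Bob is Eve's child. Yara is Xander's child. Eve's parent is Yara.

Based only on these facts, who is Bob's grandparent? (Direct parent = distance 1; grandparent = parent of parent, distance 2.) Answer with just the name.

Reconstructing the parent chain from the given facts:
  Xander -> Yara -> Eve -> Bob -> Laura
(each arrow means 'parent of the next')
Positions in the chain (0 = top):
  position of Xander: 0
  position of Yara: 1
  position of Eve: 2
  position of Bob: 3
  position of Laura: 4

Bob is at position 3; the grandparent is 2 steps up the chain, i.e. position 1: Yara.

Answer: Yara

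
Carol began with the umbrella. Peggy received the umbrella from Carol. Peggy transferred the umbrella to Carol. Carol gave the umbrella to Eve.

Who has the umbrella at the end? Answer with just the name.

Answer: Eve

Derivation:
Tracking the umbrella through each event:
Start: Carol has the umbrella.
After event 1: Peggy has the umbrella.
After event 2: Carol has the umbrella.
After event 3: Eve has the umbrella.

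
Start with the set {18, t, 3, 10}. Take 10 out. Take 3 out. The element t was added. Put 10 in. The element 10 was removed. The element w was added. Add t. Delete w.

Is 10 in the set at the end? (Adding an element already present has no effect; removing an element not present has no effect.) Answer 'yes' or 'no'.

Tracking the set through each operation:
Start: {10, 18, 3, t}
Event 1 (remove 10): removed. Set: {18, 3, t}
Event 2 (remove 3): removed. Set: {18, t}
Event 3 (add t): already present, no change. Set: {18, t}
Event 4 (add 10): added. Set: {10, 18, t}
Event 5 (remove 10): removed. Set: {18, t}
Event 6 (add w): added. Set: {18, t, w}
Event 7 (add t): already present, no change. Set: {18, t, w}
Event 8 (remove w): removed. Set: {18, t}

Final set: {18, t} (size 2)
10 is NOT in the final set.

Answer: no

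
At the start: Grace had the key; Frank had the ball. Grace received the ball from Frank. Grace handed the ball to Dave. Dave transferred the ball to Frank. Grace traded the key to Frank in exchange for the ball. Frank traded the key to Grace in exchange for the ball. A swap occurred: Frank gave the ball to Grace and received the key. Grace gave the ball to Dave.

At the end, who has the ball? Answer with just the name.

Answer: Dave

Derivation:
Tracking all object holders:
Start: key:Grace, ball:Frank
Event 1 (give ball: Frank -> Grace). State: key:Grace, ball:Grace
Event 2 (give ball: Grace -> Dave). State: key:Grace, ball:Dave
Event 3 (give ball: Dave -> Frank). State: key:Grace, ball:Frank
Event 4 (swap key<->ball: now key:Frank, ball:Grace). State: key:Frank, ball:Grace
Event 5 (swap key<->ball: now key:Grace, ball:Frank). State: key:Grace, ball:Frank
Event 6 (swap ball<->key: now ball:Grace, key:Frank). State: key:Frank, ball:Grace
Event 7 (give ball: Grace -> Dave). State: key:Frank, ball:Dave

Final state: key:Frank, ball:Dave
The ball is held by Dave.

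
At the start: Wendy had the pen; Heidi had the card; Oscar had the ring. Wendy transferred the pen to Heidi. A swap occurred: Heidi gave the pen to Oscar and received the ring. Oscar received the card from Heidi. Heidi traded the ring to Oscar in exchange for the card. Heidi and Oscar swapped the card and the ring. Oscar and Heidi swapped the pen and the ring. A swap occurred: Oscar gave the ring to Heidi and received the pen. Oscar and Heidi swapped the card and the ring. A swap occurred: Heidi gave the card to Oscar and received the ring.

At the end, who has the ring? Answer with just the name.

Answer: Heidi

Derivation:
Tracking all object holders:
Start: pen:Wendy, card:Heidi, ring:Oscar
Event 1 (give pen: Wendy -> Heidi). State: pen:Heidi, card:Heidi, ring:Oscar
Event 2 (swap pen<->ring: now pen:Oscar, ring:Heidi). State: pen:Oscar, card:Heidi, ring:Heidi
Event 3 (give card: Heidi -> Oscar). State: pen:Oscar, card:Oscar, ring:Heidi
Event 4 (swap ring<->card: now ring:Oscar, card:Heidi). State: pen:Oscar, card:Heidi, ring:Oscar
Event 5 (swap card<->ring: now card:Oscar, ring:Heidi). State: pen:Oscar, card:Oscar, ring:Heidi
Event 6 (swap pen<->ring: now pen:Heidi, ring:Oscar). State: pen:Heidi, card:Oscar, ring:Oscar
Event 7 (swap ring<->pen: now ring:Heidi, pen:Oscar). State: pen:Oscar, card:Oscar, ring:Heidi
Event 8 (swap card<->ring: now card:Heidi, ring:Oscar). State: pen:Oscar, card:Heidi, ring:Oscar
Event 9 (swap card<->ring: now card:Oscar, ring:Heidi). State: pen:Oscar, card:Oscar, ring:Heidi

Final state: pen:Oscar, card:Oscar, ring:Heidi
The ring is held by Heidi.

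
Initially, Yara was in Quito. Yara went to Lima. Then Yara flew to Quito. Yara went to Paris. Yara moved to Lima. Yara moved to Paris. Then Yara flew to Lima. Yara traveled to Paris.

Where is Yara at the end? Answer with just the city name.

Tracking Yara's location:
Start: Yara is in Quito.
After move 1: Quito -> Lima. Yara is in Lima.
After move 2: Lima -> Quito. Yara is in Quito.
After move 3: Quito -> Paris. Yara is in Paris.
After move 4: Paris -> Lima. Yara is in Lima.
After move 5: Lima -> Paris. Yara is in Paris.
After move 6: Paris -> Lima. Yara is in Lima.
After move 7: Lima -> Paris. Yara is in Paris.

Answer: Paris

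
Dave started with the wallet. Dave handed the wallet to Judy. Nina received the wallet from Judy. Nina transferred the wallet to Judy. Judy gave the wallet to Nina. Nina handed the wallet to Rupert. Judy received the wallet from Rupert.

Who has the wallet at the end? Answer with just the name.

Tracking the wallet through each event:
Start: Dave has the wallet.
After event 1: Judy has the wallet.
After event 2: Nina has the wallet.
After event 3: Judy has the wallet.
After event 4: Nina has the wallet.
After event 5: Rupert has the wallet.
After event 6: Judy has the wallet.

Answer: Judy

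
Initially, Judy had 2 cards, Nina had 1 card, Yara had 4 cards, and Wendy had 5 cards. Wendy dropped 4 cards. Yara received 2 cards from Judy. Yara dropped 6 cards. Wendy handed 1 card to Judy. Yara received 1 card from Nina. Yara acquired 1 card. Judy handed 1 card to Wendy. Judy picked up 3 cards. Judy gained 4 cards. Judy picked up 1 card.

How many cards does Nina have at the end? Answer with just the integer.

Answer: 0

Derivation:
Tracking counts step by step:
Start: Judy=2, Nina=1, Yara=4, Wendy=5
Event 1 (Wendy -4): Wendy: 5 -> 1. State: Judy=2, Nina=1, Yara=4, Wendy=1
Event 2 (Judy -> Yara, 2): Judy: 2 -> 0, Yara: 4 -> 6. State: Judy=0, Nina=1, Yara=6, Wendy=1
Event 3 (Yara -6): Yara: 6 -> 0. State: Judy=0, Nina=1, Yara=0, Wendy=1
Event 4 (Wendy -> Judy, 1): Wendy: 1 -> 0, Judy: 0 -> 1. State: Judy=1, Nina=1, Yara=0, Wendy=0
Event 5 (Nina -> Yara, 1): Nina: 1 -> 0, Yara: 0 -> 1. State: Judy=1, Nina=0, Yara=1, Wendy=0
Event 6 (Yara +1): Yara: 1 -> 2. State: Judy=1, Nina=0, Yara=2, Wendy=0
Event 7 (Judy -> Wendy, 1): Judy: 1 -> 0, Wendy: 0 -> 1. State: Judy=0, Nina=0, Yara=2, Wendy=1
Event 8 (Judy +3): Judy: 0 -> 3. State: Judy=3, Nina=0, Yara=2, Wendy=1
Event 9 (Judy +4): Judy: 3 -> 7. State: Judy=7, Nina=0, Yara=2, Wendy=1
Event 10 (Judy +1): Judy: 7 -> 8. State: Judy=8, Nina=0, Yara=2, Wendy=1

Nina's final count: 0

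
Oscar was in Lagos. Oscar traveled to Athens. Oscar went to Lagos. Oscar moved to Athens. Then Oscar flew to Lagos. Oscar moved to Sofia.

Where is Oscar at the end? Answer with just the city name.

Answer: Sofia

Derivation:
Tracking Oscar's location:
Start: Oscar is in Lagos.
After move 1: Lagos -> Athens. Oscar is in Athens.
After move 2: Athens -> Lagos. Oscar is in Lagos.
After move 3: Lagos -> Athens. Oscar is in Athens.
After move 4: Athens -> Lagos. Oscar is in Lagos.
After move 5: Lagos -> Sofia. Oscar is in Sofia.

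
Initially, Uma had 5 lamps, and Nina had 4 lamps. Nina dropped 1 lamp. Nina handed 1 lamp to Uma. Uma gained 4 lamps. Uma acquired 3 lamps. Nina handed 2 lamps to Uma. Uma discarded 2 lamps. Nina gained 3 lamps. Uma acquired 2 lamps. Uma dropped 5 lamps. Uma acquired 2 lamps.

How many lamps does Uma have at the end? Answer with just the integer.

Tracking counts step by step:
Start: Uma=5, Nina=4
Event 1 (Nina -1): Nina: 4 -> 3. State: Uma=5, Nina=3
Event 2 (Nina -> Uma, 1): Nina: 3 -> 2, Uma: 5 -> 6. State: Uma=6, Nina=2
Event 3 (Uma +4): Uma: 6 -> 10. State: Uma=10, Nina=2
Event 4 (Uma +3): Uma: 10 -> 13. State: Uma=13, Nina=2
Event 5 (Nina -> Uma, 2): Nina: 2 -> 0, Uma: 13 -> 15. State: Uma=15, Nina=0
Event 6 (Uma -2): Uma: 15 -> 13. State: Uma=13, Nina=0
Event 7 (Nina +3): Nina: 0 -> 3. State: Uma=13, Nina=3
Event 8 (Uma +2): Uma: 13 -> 15. State: Uma=15, Nina=3
Event 9 (Uma -5): Uma: 15 -> 10. State: Uma=10, Nina=3
Event 10 (Uma +2): Uma: 10 -> 12. State: Uma=12, Nina=3

Uma's final count: 12

Answer: 12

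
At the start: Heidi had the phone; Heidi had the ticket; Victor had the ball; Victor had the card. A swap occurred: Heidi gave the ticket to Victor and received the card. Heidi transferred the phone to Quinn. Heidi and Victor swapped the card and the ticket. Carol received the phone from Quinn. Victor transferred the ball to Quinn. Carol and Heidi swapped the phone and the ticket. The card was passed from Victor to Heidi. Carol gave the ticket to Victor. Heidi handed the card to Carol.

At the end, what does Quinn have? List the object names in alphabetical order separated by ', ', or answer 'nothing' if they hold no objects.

Answer: ball

Derivation:
Tracking all object holders:
Start: phone:Heidi, ticket:Heidi, ball:Victor, card:Victor
Event 1 (swap ticket<->card: now ticket:Victor, card:Heidi). State: phone:Heidi, ticket:Victor, ball:Victor, card:Heidi
Event 2 (give phone: Heidi -> Quinn). State: phone:Quinn, ticket:Victor, ball:Victor, card:Heidi
Event 3 (swap card<->ticket: now card:Victor, ticket:Heidi). State: phone:Quinn, ticket:Heidi, ball:Victor, card:Victor
Event 4 (give phone: Quinn -> Carol). State: phone:Carol, ticket:Heidi, ball:Victor, card:Victor
Event 5 (give ball: Victor -> Quinn). State: phone:Carol, ticket:Heidi, ball:Quinn, card:Victor
Event 6 (swap phone<->ticket: now phone:Heidi, ticket:Carol). State: phone:Heidi, ticket:Carol, ball:Quinn, card:Victor
Event 7 (give card: Victor -> Heidi). State: phone:Heidi, ticket:Carol, ball:Quinn, card:Heidi
Event 8 (give ticket: Carol -> Victor). State: phone:Heidi, ticket:Victor, ball:Quinn, card:Heidi
Event 9 (give card: Heidi -> Carol). State: phone:Heidi, ticket:Victor, ball:Quinn, card:Carol

Final state: phone:Heidi, ticket:Victor, ball:Quinn, card:Carol
Quinn holds: ball.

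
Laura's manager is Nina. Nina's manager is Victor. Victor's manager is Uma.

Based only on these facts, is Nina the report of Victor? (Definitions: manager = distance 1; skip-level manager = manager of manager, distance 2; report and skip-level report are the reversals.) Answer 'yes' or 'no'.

Reconstructing the manager chain from the given facts:
  Uma -> Victor -> Nina -> Laura
(each arrow means 'manager of the next')
Positions in the chain (0 = top):
  position of Uma: 0
  position of Victor: 1
  position of Nina: 2
  position of Laura: 3

Nina is at position 2, Victor is at position 1; signed distance (j - i) = -1.
'report' requires j - i = -1. Actual distance is -1, so the relation HOLDS.

Answer: yes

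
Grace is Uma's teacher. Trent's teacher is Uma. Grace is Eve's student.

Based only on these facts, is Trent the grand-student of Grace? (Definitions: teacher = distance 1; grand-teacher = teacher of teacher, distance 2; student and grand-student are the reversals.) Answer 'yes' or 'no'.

Answer: yes

Derivation:
Reconstructing the teacher chain from the given facts:
  Eve -> Grace -> Uma -> Trent
(each arrow means 'teacher of the next')
Positions in the chain (0 = top):
  position of Eve: 0
  position of Grace: 1
  position of Uma: 2
  position of Trent: 3

Trent is at position 3, Grace is at position 1; signed distance (j - i) = -2.
'grand-student' requires j - i = -2. Actual distance is -2, so the relation HOLDS.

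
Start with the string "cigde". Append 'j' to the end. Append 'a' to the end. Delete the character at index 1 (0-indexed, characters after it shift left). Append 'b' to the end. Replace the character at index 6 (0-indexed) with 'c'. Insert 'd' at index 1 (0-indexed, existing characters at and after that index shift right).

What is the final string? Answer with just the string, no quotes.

Answer: cdgdejac

Derivation:
Applying each edit step by step:
Start: "cigde"
Op 1 (append 'j'): "cigde" -> "cigdej"
Op 2 (append 'a'): "cigdej" -> "cigdeja"
Op 3 (delete idx 1 = 'i'): "cigdeja" -> "cgdeja"
Op 4 (append 'b'): "cgdeja" -> "cgdejab"
Op 5 (replace idx 6: 'b' -> 'c'): "cgdejab" -> "cgdejac"
Op 6 (insert 'd' at idx 1): "cgdejac" -> "cdgdejac"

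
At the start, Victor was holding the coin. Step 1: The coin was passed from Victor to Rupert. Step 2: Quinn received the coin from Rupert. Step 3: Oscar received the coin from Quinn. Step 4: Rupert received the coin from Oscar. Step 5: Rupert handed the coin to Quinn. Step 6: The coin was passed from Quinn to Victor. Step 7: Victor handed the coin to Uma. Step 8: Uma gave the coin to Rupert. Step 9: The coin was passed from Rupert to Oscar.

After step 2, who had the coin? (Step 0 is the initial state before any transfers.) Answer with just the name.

Tracking the coin holder through step 2:
After step 0 (start): Victor
After step 1: Rupert
After step 2: Quinn

At step 2, the holder is Quinn.

Answer: Quinn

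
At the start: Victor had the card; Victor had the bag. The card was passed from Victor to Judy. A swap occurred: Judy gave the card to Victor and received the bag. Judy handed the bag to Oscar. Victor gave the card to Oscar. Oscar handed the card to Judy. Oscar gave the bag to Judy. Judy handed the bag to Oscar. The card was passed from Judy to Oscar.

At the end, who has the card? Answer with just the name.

Tracking all object holders:
Start: card:Victor, bag:Victor
Event 1 (give card: Victor -> Judy). State: card:Judy, bag:Victor
Event 2 (swap card<->bag: now card:Victor, bag:Judy). State: card:Victor, bag:Judy
Event 3 (give bag: Judy -> Oscar). State: card:Victor, bag:Oscar
Event 4 (give card: Victor -> Oscar). State: card:Oscar, bag:Oscar
Event 5 (give card: Oscar -> Judy). State: card:Judy, bag:Oscar
Event 6 (give bag: Oscar -> Judy). State: card:Judy, bag:Judy
Event 7 (give bag: Judy -> Oscar). State: card:Judy, bag:Oscar
Event 8 (give card: Judy -> Oscar). State: card:Oscar, bag:Oscar

Final state: card:Oscar, bag:Oscar
The card is held by Oscar.

Answer: Oscar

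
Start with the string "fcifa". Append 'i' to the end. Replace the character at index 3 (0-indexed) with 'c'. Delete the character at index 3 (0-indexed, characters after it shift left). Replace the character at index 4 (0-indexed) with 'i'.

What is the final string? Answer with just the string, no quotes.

Applying each edit step by step:
Start: "fcifa"
Op 1 (append 'i'): "fcifa" -> "fcifai"
Op 2 (replace idx 3: 'f' -> 'c'): "fcifai" -> "fcicai"
Op 3 (delete idx 3 = 'c'): "fcicai" -> "fciai"
Op 4 (replace idx 4: 'i' -> 'i'): "fciai" -> "fciai"

Answer: fciai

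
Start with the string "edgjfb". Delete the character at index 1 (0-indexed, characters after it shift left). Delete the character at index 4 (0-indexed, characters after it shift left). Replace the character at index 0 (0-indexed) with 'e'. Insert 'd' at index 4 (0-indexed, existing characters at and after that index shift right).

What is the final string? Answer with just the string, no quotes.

Answer: egjfd

Derivation:
Applying each edit step by step:
Start: "edgjfb"
Op 1 (delete idx 1 = 'd'): "edgjfb" -> "egjfb"
Op 2 (delete idx 4 = 'b'): "egjfb" -> "egjf"
Op 3 (replace idx 0: 'e' -> 'e'): "egjf" -> "egjf"
Op 4 (insert 'd' at idx 4): "egjf" -> "egjfd"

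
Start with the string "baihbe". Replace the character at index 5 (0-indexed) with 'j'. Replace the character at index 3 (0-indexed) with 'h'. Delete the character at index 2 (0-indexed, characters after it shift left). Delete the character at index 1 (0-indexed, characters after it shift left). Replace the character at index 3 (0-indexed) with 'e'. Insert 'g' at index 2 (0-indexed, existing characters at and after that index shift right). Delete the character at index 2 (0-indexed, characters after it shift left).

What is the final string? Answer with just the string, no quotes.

Applying each edit step by step:
Start: "baihbe"
Op 1 (replace idx 5: 'e' -> 'j'): "baihbe" -> "baihbj"
Op 2 (replace idx 3: 'h' -> 'h'): "baihbj" -> "baihbj"
Op 3 (delete idx 2 = 'i'): "baihbj" -> "bahbj"
Op 4 (delete idx 1 = 'a'): "bahbj" -> "bhbj"
Op 5 (replace idx 3: 'j' -> 'e'): "bhbj" -> "bhbe"
Op 6 (insert 'g' at idx 2): "bhbe" -> "bhgbe"
Op 7 (delete idx 2 = 'g'): "bhgbe" -> "bhbe"

Answer: bhbe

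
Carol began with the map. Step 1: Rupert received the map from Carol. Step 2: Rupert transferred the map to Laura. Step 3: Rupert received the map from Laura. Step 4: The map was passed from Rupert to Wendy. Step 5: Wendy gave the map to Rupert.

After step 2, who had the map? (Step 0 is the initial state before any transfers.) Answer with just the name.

Tracking the map holder through step 2:
After step 0 (start): Carol
After step 1: Rupert
After step 2: Laura

At step 2, the holder is Laura.

Answer: Laura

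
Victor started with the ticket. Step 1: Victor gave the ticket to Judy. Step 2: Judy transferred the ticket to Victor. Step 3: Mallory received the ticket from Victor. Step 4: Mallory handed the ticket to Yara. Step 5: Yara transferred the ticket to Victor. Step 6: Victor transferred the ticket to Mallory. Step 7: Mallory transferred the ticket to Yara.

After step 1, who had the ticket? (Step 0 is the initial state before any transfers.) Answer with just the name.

Answer: Judy

Derivation:
Tracking the ticket holder through step 1:
After step 0 (start): Victor
After step 1: Judy

At step 1, the holder is Judy.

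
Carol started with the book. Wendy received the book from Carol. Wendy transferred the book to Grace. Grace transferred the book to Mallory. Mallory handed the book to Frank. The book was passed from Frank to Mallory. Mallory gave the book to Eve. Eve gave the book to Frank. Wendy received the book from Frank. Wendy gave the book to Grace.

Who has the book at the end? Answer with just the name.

Answer: Grace

Derivation:
Tracking the book through each event:
Start: Carol has the book.
After event 1: Wendy has the book.
After event 2: Grace has the book.
After event 3: Mallory has the book.
After event 4: Frank has the book.
After event 5: Mallory has the book.
After event 6: Eve has the book.
After event 7: Frank has the book.
After event 8: Wendy has the book.
After event 9: Grace has the book.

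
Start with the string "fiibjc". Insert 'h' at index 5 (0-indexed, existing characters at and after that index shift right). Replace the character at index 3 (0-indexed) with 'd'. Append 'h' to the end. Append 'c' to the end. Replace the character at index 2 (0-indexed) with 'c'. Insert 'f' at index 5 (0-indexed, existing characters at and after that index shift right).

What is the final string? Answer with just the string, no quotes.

Applying each edit step by step:
Start: "fiibjc"
Op 1 (insert 'h' at idx 5): "fiibjc" -> "fiibjhc"
Op 2 (replace idx 3: 'b' -> 'd'): "fiibjhc" -> "fiidjhc"
Op 3 (append 'h'): "fiidjhc" -> "fiidjhch"
Op 4 (append 'c'): "fiidjhch" -> "fiidjhchc"
Op 5 (replace idx 2: 'i' -> 'c'): "fiidjhchc" -> "ficdjhchc"
Op 6 (insert 'f' at idx 5): "ficdjhchc" -> "ficdjfhchc"

Answer: ficdjfhchc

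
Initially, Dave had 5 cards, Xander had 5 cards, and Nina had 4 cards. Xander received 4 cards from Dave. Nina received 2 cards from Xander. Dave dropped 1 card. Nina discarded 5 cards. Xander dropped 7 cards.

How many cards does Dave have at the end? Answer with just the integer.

Answer: 0

Derivation:
Tracking counts step by step:
Start: Dave=5, Xander=5, Nina=4
Event 1 (Dave -> Xander, 4): Dave: 5 -> 1, Xander: 5 -> 9. State: Dave=1, Xander=9, Nina=4
Event 2 (Xander -> Nina, 2): Xander: 9 -> 7, Nina: 4 -> 6. State: Dave=1, Xander=7, Nina=6
Event 3 (Dave -1): Dave: 1 -> 0. State: Dave=0, Xander=7, Nina=6
Event 4 (Nina -5): Nina: 6 -> 1. State: Dave=0, Xander=7, Nina=1
Event 5 (Xander -7): Xander: 7 -> 0. State: Dave=0, Xander=0, Nina=1

Dave's final count: 0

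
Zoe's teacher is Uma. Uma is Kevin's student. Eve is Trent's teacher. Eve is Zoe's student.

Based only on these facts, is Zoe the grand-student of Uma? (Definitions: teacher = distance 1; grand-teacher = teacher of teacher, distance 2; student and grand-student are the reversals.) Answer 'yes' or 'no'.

Answer: no

Derivation:
Reconstructing the teacher chain from the given facts:
  Kevin -> Uma -> Zoe -> Eve -> Trent
(each arrow means 'teacher of the next')
Positions in the chain (0 = top):
  position of Kevin: 0
  position of Uma: 1
  position of Zoe: 2
  position of Eve: 3
  position of Trent: 4

Zoe is at position 2, Uma is at position 1; signed distance (j - i) = -1.
'grand-student' requires j - i = -2. Actual distance is -1, so the relation does NOT hold.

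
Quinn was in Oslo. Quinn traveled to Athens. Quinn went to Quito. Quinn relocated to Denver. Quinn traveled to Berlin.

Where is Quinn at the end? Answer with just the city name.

Tracking Quinn's location:
Start: Quinn is in Oslo.
After move 1: Oslo -> Athens. Quinn is in Athens.
After move 2: Athens -> Quito. Quinn is in Quito.
After move 3: Quito -> Denver. Quinn is in Denver.
After move 4: Denver -> Berlin. Quinn is in Berlin.

Answer: Berlin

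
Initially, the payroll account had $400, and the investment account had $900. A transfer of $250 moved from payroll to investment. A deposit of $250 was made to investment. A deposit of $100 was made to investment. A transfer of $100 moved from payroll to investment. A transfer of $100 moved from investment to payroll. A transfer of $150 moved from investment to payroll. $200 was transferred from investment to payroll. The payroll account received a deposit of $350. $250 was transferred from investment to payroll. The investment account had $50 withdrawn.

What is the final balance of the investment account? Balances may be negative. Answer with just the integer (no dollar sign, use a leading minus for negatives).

Tracking account balances step by step:
Start: payroll=400, investment=900
Event 1 (transfer 250 payroll -> investment): payroll: 400 - 250 = 150, investment: 900 + 250 = 1150. Balances: payroll=150, investment=1150
Event 2 (deposit 250 to investment): investment: 1150 + 250 = 1400. Balances: payroll=150, investment=1400
Event 3 (deposit 100 to investment): investment: 1400 + 100 = 1500. Balances: payroll=150, investment=1500
Event 4 (transfer 100 payroll -> investment): payroll: 150 - 100 = 50, investment: 1500 + 100 = 1600. Balances: payroll=50, investment=1600
Event 5 (transfer 100 investment -> payroll): investment: 1600 - 100 = 1500, payroll: 50 + 100 = 150. Balances: payroll=150, investment=1500
Event 6 (transfer 150 investment -> payroll): investment: 1500 - 150 = 1350, payroll: 150 + 150 = 300. Balances: payroll=300, investment=1350
Event 7 (transfer 200 investment -> payroll): investment: 1350 - 200 = 1150, payroll: 300 + 200 = 500. Balances: payroll=500, investment=1150
Event 8 (deposit 350 to payroll): payroll: 500 + 350 = 850. Balances: payroll=850, investment=1150
Event 9 (transfer 250 investment -> payroll): investment: 1150 - 250 = 900, payroll: 850 + 250 = 1100. Balances: payroll=1100, investment=900
Event 10 (withdraw 50 from investment): investment: 900 - 50 = 850. Balances: payroll=1100, investment=850

Final balance of investment: 850

Answer: 850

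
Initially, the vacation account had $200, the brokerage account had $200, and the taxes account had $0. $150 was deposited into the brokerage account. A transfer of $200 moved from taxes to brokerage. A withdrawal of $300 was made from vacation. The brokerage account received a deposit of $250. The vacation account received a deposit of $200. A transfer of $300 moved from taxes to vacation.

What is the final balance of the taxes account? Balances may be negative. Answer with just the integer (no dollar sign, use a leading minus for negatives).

Tracking account balances step by step:
Start: vacation=200, brokerage=200, taxes=0
Event 1 (deposit 150 to brokerage): brokerage: 200 + 150 = 350. Balances: vacation=200, brokerage=350, taxes=0
Event 2 (transfer 200 taxes -> brokerage): taxes: 0 - 200 = -200, brokerage: 350 + 200 = 550. Balances: vacation=200, brokerage=550, taxes=-200
Event 3 (withdraw 300 from vacation): vacation: 200 - 300 = -100. Balances: vacation=-100, brokerage=550, taxes=-200
Event 4 (deposit 250 to brokerage): brokerage: 550 + 250 = 800. Balances: vacation=-100, brokerage=800, taxes=-200
Event 5 (deposit 200 to vacation): vacation: -100 + 200 = 100. Balances: vacation=100, brokerage=800, taxes=-200
Event 6 (transfer 300 taxes -> vacation): taxes: -200 - 300 = -500, vacation: 100 + 300 = 400. Balances: vacation=400, brokerage=800, taxes=-500

Final balance of taxes: -500

Answer: -500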